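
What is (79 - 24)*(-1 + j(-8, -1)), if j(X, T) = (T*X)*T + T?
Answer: -550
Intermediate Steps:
j(X, T) = T + X*T² (j(X, T) = X*T² + T = T + X*T²)
(79 - 24)*(-1 + j(-8, -1)) = (79 - 24)*(-1 - (1 - 1*(-8))) = 55*(-1 - (1 + 8)) = 55*(-1 - 1*9) = 55*(-1 - 9) = 55*(-10) = -550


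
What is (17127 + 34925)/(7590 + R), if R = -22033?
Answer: -364/101 ≈ -3.6040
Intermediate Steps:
(17127 + 34925)/(7590 + R) = (17127 + 34925)/(7590 - 22033) = 52052/(-14443) = 52052*(-1/14443) = -364/101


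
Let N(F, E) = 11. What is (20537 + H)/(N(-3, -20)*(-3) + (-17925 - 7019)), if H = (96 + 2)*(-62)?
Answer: -14461/24977 ≈ -0.57897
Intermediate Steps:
H = -6076 (H = 98*(-62) = -6076)
(20537 + H)/(N(-3, -20)*(-3) + (-17925 - 7019)) = (20537 - 6076)/(11*(-3) + (-17925 - 7019)) = 14461/(-33 - 24944) = 14461/(-24977) = 14461*(-1/24977) = -14461/24977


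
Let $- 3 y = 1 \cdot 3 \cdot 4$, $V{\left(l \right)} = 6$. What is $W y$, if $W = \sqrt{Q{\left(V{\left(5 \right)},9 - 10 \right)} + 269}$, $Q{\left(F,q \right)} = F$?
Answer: $- 20 \sqrt{11} \approx -66.333$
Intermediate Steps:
$W = 5 \sqrt{11}$ ($W = \sqrt{6 + 269} = \sqrt{275} = 5 \sqrt{11} \approx 16.583$)
$y = -4$ ($y = - \frac{1 \cdot 3 \cdot 4}{3} = - \frac{3 \cdot 4}{3} = \left(- \frac{1}{3}\right) 12 = -4$)
$W y = 5 \sqrt{11} \left(-4\right) = - 20 \sqrt{11}$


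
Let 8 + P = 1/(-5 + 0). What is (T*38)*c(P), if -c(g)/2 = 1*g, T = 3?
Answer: 9348/5 ≈ 1869.6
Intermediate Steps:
P = -41/5 (P = -8 + 1/(-5 + 0) = -8 + 1/(-5) = -8 - ⅕ = -41/5 ≈ -8.2000)
c(g) = -2*g
(T*38)*c(P) = (3*38)*(-2*(-41/5)) = 114*(82/5) = 9348/5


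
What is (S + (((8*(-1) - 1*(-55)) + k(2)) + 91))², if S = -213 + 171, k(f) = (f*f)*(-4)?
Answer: 6400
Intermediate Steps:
k(f) = -4*f² (k(f) = f²*(-4) = -4*f²)
S = -42
(S + (((8*(-1) - 1*(-55)) + k(2)) + 91))² = (-42 + (((8*(-1) - 1*(-55)) - 4*2²) + 91))² = (-42 + (((-8 + 55) - 4*4) + 91))² = (-42 + ((47 - 16) + 91))² = (-42 + (31 + 91))² = (-42 + 122)² = 80² = 6400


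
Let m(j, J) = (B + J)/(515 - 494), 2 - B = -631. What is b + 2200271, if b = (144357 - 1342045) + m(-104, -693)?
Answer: 7018061/7 ≈ 1.0026e+6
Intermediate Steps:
B = 633 (B = 2 - 1*(-631) = 2 + 631 = 633)
m(j, J) = 211/7 + J/21 (m(j, J) = (633 + J)/(515 - 494) = (633 + J)/21 = (633 + J)*(1/21) = 211/7 + J/21)
b = -8383836/7 (b = (144357 - 1342045) + (211/7 + (1/21)*(-693)) = -1197688 + (211/7 - 33) = -1197688 - 20/7 = -8383836/7 ≈ -1.1977e+6)
b + 2200271 = -8383836/7 + 2200271 = 7018061/7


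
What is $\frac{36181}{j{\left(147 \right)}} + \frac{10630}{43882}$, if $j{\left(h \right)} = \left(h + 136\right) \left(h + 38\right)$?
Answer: $\frac{28976058}{31046515} \approx 0.93331$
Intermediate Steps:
$j{\left(h \right)} = \left(38 + h\right) \left(136 + h\right)$ ($j{\left(h \right)} = \left(136 + h\right) \left(38 + h\right) = \left(38 + h\right) \left(136 + h\right)$)
$\frac{36181}{j{\left(147 \right)}} + \frac{10630}{43882} = \frac{36181}{5168 + 147^{2} + 174 \cdot 147} + \frac{10630}{43882} = \frac{36181}{5168 + 21609 + 25578} + 10630 \cdot \frac{1}{43882} = \frac{36181}{52355} + \frac{5315}{21941} = \frac{28976058}{31046515}$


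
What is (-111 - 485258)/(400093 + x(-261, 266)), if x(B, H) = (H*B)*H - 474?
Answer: 485369/18067697 ≈ 0.026864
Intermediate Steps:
x(B, H) = -474 + B*H**2 (x(B, H) = (B*H)*H - 474 = B*H**2 - 474 = -474 + B*H**2)
(-111 - 485258)/(400093 + x(-261, 266)) = (-111 - 485258)/(400093 + (-474 - 261*266**2)) = -485369/(400093 + (-474 - 261*70756)) = -485369/(400093 + (-474 - 18467316)) = -485369/(400093 - 18467790) = -485369/(-18067697) = -485369*(-1/18067697) = 485369/18067697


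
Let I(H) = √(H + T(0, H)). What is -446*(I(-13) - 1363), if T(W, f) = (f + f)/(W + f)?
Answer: 607898 - 446*I*√11 ≈ 6.079e+5 - 1479.2*I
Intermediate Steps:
T(W, f) = 2*f/(W + f) (T(W, f) = (2*f)/(W + f) = 2*f/(W + f))
I(H) = √(2 + H) (I(H) = √(H + 2*H/(0 + H)) = √(H + 2*H/H) = √(H + 2) = √(2 + H))
-446*(I(-13) - 1363) = -446*(√(2 - 13) - 1363) = -446*(√(-11) - 1363) = -446*(I*√11 - 1363) = -446*(-1363 + I*√11) = 607898 - 446*I*√11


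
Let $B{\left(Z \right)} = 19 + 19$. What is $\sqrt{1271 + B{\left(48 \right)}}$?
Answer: $\sqrt{1309} \approx 36.18$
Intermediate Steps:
$B{\left(Z \right)} = 38$
$\sqrt{1271 + B{\left(48 \right)}} = \sqrt{1271 + 38} = \sqrt{1309}$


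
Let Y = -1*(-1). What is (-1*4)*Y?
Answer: -4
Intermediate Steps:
Y = 1
(-1*4)*Y = -1*4*1 = -4*1 = -4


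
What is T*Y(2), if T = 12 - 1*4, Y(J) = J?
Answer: 16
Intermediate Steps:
T = 8 (T = 12 - 4 = 8)
T*Y(2) = 8*2 = 16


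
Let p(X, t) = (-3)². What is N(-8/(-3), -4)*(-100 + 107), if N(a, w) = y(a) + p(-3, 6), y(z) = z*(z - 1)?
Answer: 847/9 ≈ 94.111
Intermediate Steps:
p(X, t) = 9
y(z) = z*(-1 + z)
N(a, w) = 9 + a*(-1 + a) (N(a, w) = a*(-1 + a) + 9 = 9 + a*(-1 + a))
N(-8/(-3), -4)*(-100 + 107) = (9 + (-8/(-3))*(-1 - 8/(-3)))*(-100 + 107) = (9 + (-8*(-⅓))*(-1 - 8*(-⅓)))*7 = (9 + 8*(-1 + 8/3)/3)*7 = (9 + (8/3)*(5/3))*7 = (9 + 40/9)*7 = (121/9)*7 = 847/9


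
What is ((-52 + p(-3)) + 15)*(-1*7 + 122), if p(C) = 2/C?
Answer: -12995/3 ≈ -4331.7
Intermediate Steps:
((-52 + p(-3)) + 15)*(-1*7 + 122) = ((-52 + 2/(-3)) + 15)*(-1*7 + 122) = ((-52 + 2*(-⅓)) + 15)*(-7 + 122) = ((-52 - ⅔) + 15)*115 = (-158/3 + 15)*115 = -113/3*115 = -12995/3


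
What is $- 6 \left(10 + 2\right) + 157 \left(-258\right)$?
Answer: $-40578$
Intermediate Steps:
$- 6 \left(10 + 2\right) + 157 \left(-258\right) = \left(-6\right) 12 - 40506 = -72 - 40506 = -40578$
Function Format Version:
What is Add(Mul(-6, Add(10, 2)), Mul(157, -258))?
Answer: -40578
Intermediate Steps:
Add(Mul(-6, Add(10, 2)), Mul(157, -258)) = Add(Mul(-6, 12), -40506) = Add(-72, -40506) = -40578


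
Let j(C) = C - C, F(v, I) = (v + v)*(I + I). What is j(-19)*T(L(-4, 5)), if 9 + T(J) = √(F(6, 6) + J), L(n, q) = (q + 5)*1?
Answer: 0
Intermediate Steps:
F(v, I) = 4*I*v (F(v, I) = (2*v)*(2*I) = 4*I*v)
L(n, q) = 5 + q (L(n, q) = (5 + q)*1 = 5 + q)
j(C) = 0
T(J) = -9 + √(144 + J) (T(J) = -9 + √(4*6*6 + J) = -9 + √(144 + J))
j(-19)*T(L(-4, 5)) = 0*(-9 + √(144 + (5 + 5))) = 0*(-9 + √(144 + 10)) = 0*(-9 + √154) = 0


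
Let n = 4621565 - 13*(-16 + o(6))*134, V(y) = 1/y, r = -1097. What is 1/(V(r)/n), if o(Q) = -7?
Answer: -5113809207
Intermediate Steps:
n = 4661631 (n = 4621565 - 13*(-16 - 7)*134 = 4621565 - 13*(-23)*134 = 4621565 - (-299)*134 = 4621565 - 1*(-40066) = 4621565 + 40066 = 4661631)
1/(V(r)/n) = 1/(1/(-1097*4661631)) = 1/(-1/1097*1/4661631) = 1/(-1/5113809207) = -5113809207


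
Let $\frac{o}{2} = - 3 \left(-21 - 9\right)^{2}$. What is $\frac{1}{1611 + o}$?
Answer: $- \frac{1}{3789} \approx -0.00026392$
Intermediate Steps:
$o = -5400$ ($o = 2 \left(- 3 \left(-21 - 9\right)^{2}\right) = 2 \left(- 3 \left(-30\right)^{2}\right) = 2 \left(\left(-3\right) 900\right) = 2 \left(-2700\right) = -5400$)
$\frac{1}{1611 + o} = \frac{1}{1611 - 5400} = \frac{1}{-3789} = - \frac{1}{3789}$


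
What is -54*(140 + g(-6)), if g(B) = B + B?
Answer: -6912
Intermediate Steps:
g(B) = 2*B
-54*(140 + g(-6)) = -54*(140 + 2*(-6)) = -54*(140 - 12) = -54*128 = -6912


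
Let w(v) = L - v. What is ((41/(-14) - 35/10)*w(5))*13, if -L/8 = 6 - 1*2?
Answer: 21645/7 ≈ 3092.1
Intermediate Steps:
L = -32 (L = -8*(6 - 1*2) = -8*(6 - 2) = -8*4 = -32)
w(v) = -32 - v
((41/(-14) - 35/10)*w(5))*13 = ((41/(-14) - 35/10)*(-32 - 1*5))*13 = ((41*(-1/14) - 35*⅒)*(-32 - 5))*13 = ((-41/14 - 7/2)*(-37))*13 = -45/7*(-37)*13 = (1665/7)*13 = 21645/7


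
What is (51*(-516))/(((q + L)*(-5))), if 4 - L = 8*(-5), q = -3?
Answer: 26316/205 ≈ 128.37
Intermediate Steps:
L = 44 (L = 4 - 8*(-5) = 4 - 1*(-40) = 4 + 40 = 44)
(51*(-516))/(((q + L)*(-5))) = (51*(-516))/(((-3 + 44)*(-5))) = -26316/(41*(-5)) = -26316/(-205) = -26316*(-1/205) = 26316/205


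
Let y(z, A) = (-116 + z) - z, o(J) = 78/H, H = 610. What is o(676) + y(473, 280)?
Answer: -35341/305 ≈ -115.87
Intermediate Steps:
o(J) = 39/305 (o(J) = 78/610 = 78*(1/610) = 39/305)
y(z, A) = -116
o(676) + y(473, 280) = 39/305 - 116 = -35341/305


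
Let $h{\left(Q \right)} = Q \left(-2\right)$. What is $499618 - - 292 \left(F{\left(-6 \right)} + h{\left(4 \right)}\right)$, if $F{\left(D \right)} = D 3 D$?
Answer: $528818$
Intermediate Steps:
$h{\left(Q \right)} = - 2 Q$
$F{\left(D \right)} = 3 D^{2}$ ($F{\left(D \right)} = 3 D D = 3 D^{2}$)
$499618 - - 292 \left(F{\left(-6 \right)} + h{\left(4 \right)}\right) = 499618 - - 292 \left(3 \left(-6\right)^{2} - 8\right) = 499618 - - 292 \left(3 \cdot 36 - 8\right) = 499618 - - 292 \left(108 - 8\right) = 499618 - \left(-292\right) 100 = 499618 - -29200 = 499618 + 29200 = 528818$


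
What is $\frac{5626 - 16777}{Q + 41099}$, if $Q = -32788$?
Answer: $- \frac{11151}{8311} \approx -1.3417$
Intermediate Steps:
$\frac{5626 - 16777}{Q + 41099} = \frac{5626 - 16777}{-32788 + 41099} = - \frac{11151}{8311}$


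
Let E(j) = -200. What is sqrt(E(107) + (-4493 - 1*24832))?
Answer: 5*I*sqrt(1181) ≈ 171.83*I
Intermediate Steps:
sqrt(E(107) + (-4493 - 1*24832)) = sqrt(-200 + (-4493 - 1*24832)) = sqrt(-200 + (-4493 - 24832)) = sqrt(-200 - 29325) = sqrt(-29525) = 5*I*sqrt(1181)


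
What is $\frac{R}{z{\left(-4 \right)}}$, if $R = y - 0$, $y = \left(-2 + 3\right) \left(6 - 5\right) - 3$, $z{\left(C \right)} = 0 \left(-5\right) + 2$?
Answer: $-1$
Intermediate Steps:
$z{\left(C \right)} = 2$ ($z{\left(C \right)} = 0 + 2 = 2$)
$y = -2$ ($y = 1 \left(6 - 5\right) - 3 = 1 \cdot 1 - 3 = 1 - 3 = -2$)
$R = -2$ ($R = -2 - 0 = -2 + 0 = -2$)
$\frac{R}{z{\left(-4 \right)}} = - \frac{2}{2} = \left(-2\right) \frac{1}{2} = -1$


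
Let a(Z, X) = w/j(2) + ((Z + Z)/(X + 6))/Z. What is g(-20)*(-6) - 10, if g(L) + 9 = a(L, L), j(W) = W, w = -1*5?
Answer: 419/7 ≈ 59.857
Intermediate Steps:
w = -5
a(Z, X) = -5/2 + 2/(6 + X) (a(Z, X) = -5/2 + ((Z + Z)/(X + 6))/Z = -5*½ + ((2*Z)/(6 + X))/Z = -5/2 + (2*Z/(6 + X))/Z = -5/2 + 2/(6 + X))
g(L) = -9 + (-26 - 5*L)/(2*(6 + L))
g(-20)*(-6) - 10 = ((-134 - 23*(-20))/(2*(6 - 20)))*(-6) - 10 = ((½)*(-134 + 460)/(-14))*(-6) - 10 = ((½)*(-1/14)*326)*(-6) - 10 = -163/14*(-6) - 10 = 489/7 - 10 = 419/7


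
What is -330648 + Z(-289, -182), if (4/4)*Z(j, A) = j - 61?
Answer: -330998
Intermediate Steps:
Z(j, A) = -61 + j (Z(j, A) = j - 61 = -61 + j)
-330648 + Z(-289, -182) = -330648 + (-61 - 289) = -330648 - 350 = -330998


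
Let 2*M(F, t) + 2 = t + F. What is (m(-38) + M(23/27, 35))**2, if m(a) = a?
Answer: 323761/729 ≈ 444.12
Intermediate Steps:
M(F, t) = -1 + F/2 + t/2 (M(F, t) = -1 + (t + F)/2 = -1 + (F + t)/2 = -1 + (F/2 + t/2) = -1 + F/2 + t/2)
(m(-38) + M(23/27, 35))**2 = (-38 + (-1 + (23/27)/2 + (1/2)*35))**2 = (-38 + (-1 + (23*(1/27))/2 + 35/2))**2 = (-38 + (-1 + (1/2)*(23/27) + 35/2))**2 = (-38 + (-1 + 23/54 + 35/2))**2 = (-38 + 457/27)**2 = (-569/27)**2 = 323761/729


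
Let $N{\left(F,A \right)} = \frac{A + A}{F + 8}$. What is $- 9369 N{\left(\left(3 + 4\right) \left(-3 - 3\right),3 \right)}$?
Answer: $\frac{28107}{17} \approx 1653.4$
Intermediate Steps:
$N{\left(F,A \right)} = \frac{2 A}{8 + F}$
$- 9369 N{\left(\left(3 + 4\right) \left(-3 - 3\right),3 \right)} = - 9369 \cdot 2 \cdot 3 \frac{1}{8 + \left(3 + 4\right) \left(-3 - 3\right)} = - 9369 \cdot 2 \cdot 3 \frac{1}{8 + 7 \left(-6\right)} = - 9369 \cdot 2 \cdot 3 \frac{1}{8 - 42} = - 9369 \cdot 2 \cdot 3 \frac{1}{-34} = - 9369 \cdot 2 \cdot 3 \left(- \frac{1}{34}\right) = \left(-9369\right) \left(- \frac{3}{17}\right) = \frac{28107}{17}$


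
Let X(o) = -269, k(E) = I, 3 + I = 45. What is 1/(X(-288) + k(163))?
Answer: -1/227 ≈ -0.0044053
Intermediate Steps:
I = 42 (I = -3 + 45 = 42)
k(E) = 42
1/(X(-288) + k(163)) = 1/(-269 + 42) = 1/(-227) = -1/227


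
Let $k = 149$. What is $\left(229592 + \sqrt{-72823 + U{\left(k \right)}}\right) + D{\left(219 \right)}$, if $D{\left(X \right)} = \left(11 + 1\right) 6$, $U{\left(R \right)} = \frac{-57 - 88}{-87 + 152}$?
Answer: $229664 + \frac{18 i \sqrt{37986}}{13} \approx 2.2966 \cdot 10^{5} + 269.86 i$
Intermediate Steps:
$U{\left(R \right)} = - \frac{29}{13}$ ($U{\left(R \right)} = - \frac{145}{65} = \left(-145\right) \frac{1}{65} = - \frac{29}{13}$)
$D{\left(X \right)} = 72$ ($D{\left(X \right)} = 12 \cdot 6 = 72$)
$\left(229592 + \sqrt{-72823 + U{\left(k \right)}}\right) + D{\left(219 \right)} = \left(229592 + \sqrt{-72823 - \frac{29}{13}}\right) + 72 = \left(229592 + \sqrt{- \frac{946728}{13}}\right) + 72 = \left(229592 + \frac{18 i \sqrt{37986}}{13}\right) + 72 = 229664 + \frac{18 i \sqrt{37986}}{13}$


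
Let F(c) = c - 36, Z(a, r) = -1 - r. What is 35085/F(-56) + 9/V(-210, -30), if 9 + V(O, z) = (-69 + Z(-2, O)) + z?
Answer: -3542757/9292 ≈ -381.27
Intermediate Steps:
F(c) = -36 + c
V(O, z) = -79 + z - O (V(O, z) = -9 + ((-69 + (-1 - O)) + z) = -9 + ((-70 - O) + z) = -9 + (-70 + z - O) = -79 + z - O)
35085/F(-56) + 9/V(-210, -30) = 35085/(-36 - 56) + 9/(-79 - 30 - 1*(-210)) = 35085/(-92) + 9/(-79 - 30 + 210) = 35085*(-1/92) + 9/101 = -35085/92 + 9*(1/101) = -35085/92 + 9/101 = -3542757/9292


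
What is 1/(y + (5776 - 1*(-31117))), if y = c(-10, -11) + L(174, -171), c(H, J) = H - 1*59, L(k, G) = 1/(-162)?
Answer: 162/5965487 ≈ 2.7156e-5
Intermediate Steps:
L(k, G) = -1/162
c(H, J) = -59 + H (c(H, J) = H - 59 = -59 + H)
y = -11179/162 (y = (-59 - 10) - 1/162 = -69 - 1/162 = -11179/162 ≈ -69.006)
1/(y + (5776 - 1*(-31117))) = 1/(-11179/162 + (5776 - 1*(-31117))) = 1/(-11179/162 + (5776 + 31117)) = 1/(-11179/162 + 36893) = 1/(5965487/162) = 162/5965487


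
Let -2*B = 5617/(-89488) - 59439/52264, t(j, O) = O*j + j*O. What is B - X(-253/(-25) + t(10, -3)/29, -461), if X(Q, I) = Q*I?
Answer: 66953058570673/18036306400 ≈ 3712.1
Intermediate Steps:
t(j, O) = 2*O*j (t(j, O) = O*j + O*j = 2*O*j)
X(Q, I) = I*Q
B = 14927245/24877664 (B = -(5617/(-89488) - 59439/52264)/2 = -(5617*(-1/89488) - 59439*1/52264)/2 = -(-5617/89488 - 59439/52264)/2 = -½*(-14927245/12438832) = 14927245/24877664 ≈ 0.60003)
B - X(-253/(-25) + t(10, -3)/29, -461) = 14927245/24877664 - (-461)*(-253/(-25) + (2*(-3)*10)/29) = 14927245/24877664 - (-461)*(-253*(-1/25) - 60*1/29) = 14927245/24877664 - (-461)*(253/25 - 60/29) = 14927245/24877664 - (-461)*5837/725 = 14927245/24877664 - 1*(-2690857/725) = 14927245/24877664 + 2690857/725 = 66953058570673/18036306400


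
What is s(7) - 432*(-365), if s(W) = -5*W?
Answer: 157645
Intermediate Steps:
s(7) - 432*(-365) = -5*7 - 432*(-365) = -35 + 157680 = 157645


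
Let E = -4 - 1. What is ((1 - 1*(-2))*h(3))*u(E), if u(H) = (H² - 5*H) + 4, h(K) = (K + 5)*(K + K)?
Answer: 7776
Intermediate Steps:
h(K) = 2*K*(5 + K) (h(K) = (5 + K)*(2*K) = 2*K*(5 + K))
E = -5
u(H) = 4 + H² - 5*H
((1 - 1*(-2))*h(3))*u(E) = ((1 - 1*(-2))*(2*3*(5 + 3)))*(4 + (-5)² - 5*(-5)) = ((1 + 2)*(2*3*8))*(4 + 25 + 25) = (3*48)*54 = 144*54 = 7776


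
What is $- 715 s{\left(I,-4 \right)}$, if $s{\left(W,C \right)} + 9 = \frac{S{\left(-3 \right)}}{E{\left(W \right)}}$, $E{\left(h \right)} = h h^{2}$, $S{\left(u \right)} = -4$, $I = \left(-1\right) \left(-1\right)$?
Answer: $9295$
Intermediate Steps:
$I = 1$
$E{\left(h \right)} = h^{3}$
$s{\left(W,C \right)} = -9 - \frac{4}{W^{3}}$
$- 715 s{\left(I,-4 \right)} = - 715 \left(-9 - 4 \cdot 1^{-3}\right) = - 715 \left(-9 - 4\right) = \left(-715\right) \left(-13\right) = 9295$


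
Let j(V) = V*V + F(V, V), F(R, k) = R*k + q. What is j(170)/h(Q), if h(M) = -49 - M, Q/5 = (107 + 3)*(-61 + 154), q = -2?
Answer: -57798/51199 ≈ -1.1289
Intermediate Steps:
Q = 51150 (Q = 5*((107 + 3)*(-61 + 154)) = 5*(110*93) = 5*10230 = 51150)
F(R, k) = -2 + R*k (F(R, k) = R*k - 2 = -2 + R*k)
j(V) = -2 + 2*V**2 (j(V) = V*V + (-2 + V*V) = V**2 + (-2 + V**2) = -2 + 2*V**2)
j(170)/h(Q) = (-2 + 2*170**2)/(-49 - 1*51150) = (-2 + 2*28900)/(-49 - 51150) = (-2 + 57800)/(-51199) = 57798*(-1/51199) = -57798/51199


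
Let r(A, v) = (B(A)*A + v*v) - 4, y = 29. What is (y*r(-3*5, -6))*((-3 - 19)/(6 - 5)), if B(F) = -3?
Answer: -49126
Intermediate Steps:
r(A, v) = -4 + v² - 3*A (r(A, v) = (-3*A + v*v) - 4 = (-3*A + v²) - 4 = (v² - 3*A) - 4 = -4 + v² - 3*A)
(y*r(-3*5, -6))*((-3 - 19)/(6 - 5)) = (29*(-4 + (-6)² - (-9)*5))*((-3 - 19)/(6 - 5)) = (29*(-4 + 36 - 3*(-15)))*(-22/1) = (29*(-4 + 36 + 45))*(-22*1) = (29*77)*(-22) = 2233*(-22) = -49126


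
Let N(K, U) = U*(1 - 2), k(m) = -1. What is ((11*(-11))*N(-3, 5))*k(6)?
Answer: -605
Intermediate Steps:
N(K, U) = -U (N(K, U) = U*(-1) = -U)
((11*(-11))*N(-3, 5))*k(6) = ((11*(-11))*(-1*5))*(-1) = -121*(-5)*(-1) = 605*(-1) = -605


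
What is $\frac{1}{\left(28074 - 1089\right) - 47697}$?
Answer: $- \frac{1}{20712} \approx -4.8281 \cdot 10^{-5}$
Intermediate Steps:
$\frac{1}{\left(28074 - 1089\right) - 47697} = \frac{1}{26985 - 47697} = \frac{1}{-20712} = - \frac{1}{20712}$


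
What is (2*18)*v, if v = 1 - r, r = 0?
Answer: 36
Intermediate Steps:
v = 1 (v = 1 - 1*0 = 1 + 0 = 1)
(2*18)*v = (2*18)*1 = 36*1 = 36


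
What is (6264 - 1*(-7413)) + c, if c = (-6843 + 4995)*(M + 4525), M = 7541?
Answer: -22284291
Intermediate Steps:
c = -22297968 (c = (-6843 + 4995)*(7541 + 4525) = -1848*12066 = -22297968)
(6264 - 1*(-7413)) + c = (6264 - 1*(-7413)) - 22297968 = (6264 + 7413) - 22297968 = 13677 - 22297968 = -22284291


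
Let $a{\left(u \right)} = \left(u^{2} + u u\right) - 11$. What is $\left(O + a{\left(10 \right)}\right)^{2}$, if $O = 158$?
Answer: $120409$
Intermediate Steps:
$a{\left(u \right)} = -11 + 2 u^{2}$ ($a{\left(u \right)} = \left(u^{2} + u^{2}\right) - 11 = 2 u^{2} - 11 = -11 + 2 u^{2}$)
$\left(O + a{\left(10 \right)}\right)^{2} = \left(158 - \left(11 - 2 \cdot 10^{2}\right)\right)^{2} = \left(158 + \left(-11 + 2 \cdot 100\right)\right)^{2} = \left(158 + \left(-11 + 200\right)\right)^{2} = \left(158 + 189\right)^{2} = 347^{2} = 120409$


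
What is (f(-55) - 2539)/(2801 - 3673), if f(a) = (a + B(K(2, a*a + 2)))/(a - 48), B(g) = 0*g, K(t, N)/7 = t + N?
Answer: 130731/44908 ≈ 2.9111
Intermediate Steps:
K(t, N) = 7*N + 7*t (K(t, N) = 7*(t + N) = 7*(N + t) = 7*N + 7*t)
B(g) = 0
f(a) = a/(-48 + a) (f(a) = (a + 0)/(a - 48) = a/(-48 + a))
(f(-55) - 2539)/(2801 - 3673) = (-55/(-48 - 55) - 2539)/(2801 - 3673) = (-55/(-103) - 2539)/(-872) = (-55*(-1/103) - 2539)*(-1/872) = (55/103 - 2539)*(-1/872) = -261462/103*(-1/872) = 130731/44908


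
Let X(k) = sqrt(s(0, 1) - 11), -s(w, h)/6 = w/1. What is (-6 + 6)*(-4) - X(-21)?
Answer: -I*sqrt(11) ≈ -3.3166*I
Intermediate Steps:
s(w, h) = -6*w (s(w, h) = -6*w/1 = -6*w)
X(k) = I*sqrt(11) (X(k) = sqrt(-6*0 - 11) = sqrt(0 - 11) = sqrt(-11) = I*sqrt(11))
(-6 + 6)*(-4) - X(-21) = (-6 + 6)*(-4) - I*sqrt(11) = 0*(-4) - I*sqrt(11) = 0 - I*sqrt(11) = -I*sqrt(11)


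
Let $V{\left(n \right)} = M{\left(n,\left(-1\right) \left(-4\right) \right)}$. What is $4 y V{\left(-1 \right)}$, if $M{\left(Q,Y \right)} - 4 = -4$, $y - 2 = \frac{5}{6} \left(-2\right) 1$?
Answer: $0$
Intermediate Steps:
$y = \frac{1}{3}$ ($y = 2 + \frac{5}{6} \left(-2\right) 1 = 2 - \frac{5}{3} = \frac{1}{3} \approx 0.33333$)
$M{\left(Q,Y \right)} = 0$ ($M{\left(Q,Y \right)} = 4 - 4 = 0$)
$V{\left(n \right)} = 0$
$4 y V{\left(-1 \right)} = 4 \cdot \frac{1}{3} \cdot 0 = \frac{4}{3} \cdot 0 = 0$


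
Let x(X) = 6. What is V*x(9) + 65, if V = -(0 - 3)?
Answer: 83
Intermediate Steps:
V = 3 (V = -1*(-3) = 3)
V*x(9) + 65 = 3*6 + 65 = 18 + 65 = 83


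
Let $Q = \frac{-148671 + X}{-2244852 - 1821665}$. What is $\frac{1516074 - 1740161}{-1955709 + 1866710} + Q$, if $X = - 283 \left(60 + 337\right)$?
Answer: $\frac{934484291957}{361915946483} \approx 2.582$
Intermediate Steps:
$X = -112351$ ($X = \left(-283\right) 397 = -112351$)
$Q = \frac{261022}{4066517}$ ($Q = \frac{-148671 - 112351}{-2244852 - 1821665} = - \frac{261022}{-4066517} = \left(-261022\right) \left(- \frac{1}{4066517}\right) = \frac{261022}{4066517} \approx 0.064188$)
$\frac{1516074 - 1740161}{-1955709 + 1866710} + Q = \frac{1516074 - 1740161}{-1955709 + 1866710} + \frac{261022}{4066517} = - \frac{224087}{-88999} + \frac{261022}{4066517} = \left(-224087\right) \left(- \frac{1}{88999}\right) + \frac{261022}{4066517} = \frac{224087}{88999} + \frac{261022}{4066517} = \frac{934484291957}{361915946483}$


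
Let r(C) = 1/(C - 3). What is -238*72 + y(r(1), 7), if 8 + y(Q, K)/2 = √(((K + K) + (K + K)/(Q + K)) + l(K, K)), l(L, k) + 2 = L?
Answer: -17152 + 10*√143/13 ≈ -17143.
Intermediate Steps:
l(L, k) = -2 + L
r(C) = 1/(-3 + C)
y(Q, K) = -16 + 2*√(-2 + 3*K + 2*K/(K + Q)) (y(Q, K) = -16 + 2*√(((K + K) + (K + K)/(Q + K)) + (-2 + K)) = -16 + 2*√((2*K + (2*K)/(K + Q)) + (-2 + K)) = -16 + 2*√((2*K + 2*K/(K + Q)) + (-2 + K)) = -16 + 2*√(-2 + 3*K + 2*K/(K + Q)))
-238*72 + y(r(1), 7) = -238*72 + (-16 + 2*√((2*7 + (-2 + 3*7)*(7 + 1/(-3 + 1)))/(7 + 1/(-3 + 1)))) = -17136 + (-16 + 2*√((14 + (-2 + 21)*(7 + 1/(-2)))/(7 + 1/(-2)))) = -17136 + (-16 + 2*√((14 + 19*(7 - ½))/(7 - ½))) = -17136 + (-16 + 2*√((14 + 19*(13/2))/(13/2))) = -17136 + (-16 + 2*√(2*(14 + 247/2)/13)) = -17136 + (-16 + 2*√((2/13)*(275/2))) = -17136 + (-16 + 2*√(275/13)) = -17136 + (-16 + 2*(5*√143/13)) = -17136 + (-16 + 10*√143/13) = -17152 + 10*√143/13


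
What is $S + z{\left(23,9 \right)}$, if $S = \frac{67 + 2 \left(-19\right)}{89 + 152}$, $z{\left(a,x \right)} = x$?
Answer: $\frac{2198}{241} \approx 9.1203$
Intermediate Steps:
$S = \frac{29}{241}$ ($S = \frac{67 - 38}{241} = 29 \cdot \frac{1}{241} = \frac{29}{241} \approx 0.12033$)
$S + z{\left(23,9 \right)} = \frac{29}{241} + 9 = \frac{2198}{241}$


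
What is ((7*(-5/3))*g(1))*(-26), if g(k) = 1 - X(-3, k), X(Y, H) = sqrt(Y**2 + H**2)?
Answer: 910/3 - 910*sqrt(10)/3 ≈ -655.89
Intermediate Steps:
X(Y, H) = sqrt(H**2 + Y**2)
g(k) = 1 - sqrt(9 + k**2) (g(k) = 1 - sqrt(k**2 + (-3)**2) = 1 - sqrt(k**2 + 9) = 1 - sqrt(9 + k**2))
((7*(-5/3))*g(1))*(-26) = ((7*(-5/3))*(1 - sqrt(9 + 1**2)))*(-26) = ((7*(-5*1/3))*(1 - sqrt(9 + 1)))*(-26) = ((7*(-5/3))*(1 - sqrt(10)))*(-26) = -35*(1 - sqrt(10))/3*(-26) = (-35/3 + 35*sqrt(10)/3)*(-26) = 910/3 - 910*sqrt(10)/3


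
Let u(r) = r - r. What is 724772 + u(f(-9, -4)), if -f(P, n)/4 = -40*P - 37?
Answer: 724772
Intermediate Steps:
f(P, n) = 148 + 160*P (f(P, n) = -4*(-40*P - 37) = -4*(-37 - 40*P) = 148 + 160*P)
u(r) = 0
724772 + u(f(-9, -4)) = 724772 + 0 = 724772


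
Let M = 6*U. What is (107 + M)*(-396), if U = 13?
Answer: -73260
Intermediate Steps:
M = 78 (M = 6*13 = 78)
(107 + M)*(-396) = (107 + 78)*(-396) = 185*(-396) = -73260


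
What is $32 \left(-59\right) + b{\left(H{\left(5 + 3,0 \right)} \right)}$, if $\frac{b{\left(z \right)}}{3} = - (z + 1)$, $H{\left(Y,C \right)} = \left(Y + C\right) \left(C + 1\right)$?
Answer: $-1915$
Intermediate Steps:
$H{\left(Y,C \right)} = \left(1 + C\right) \left(C + Y\right)$ ($H{\left(Y,C \right)} = \left(C + Y\right) \left(1 + C\right) = \left(1 + C\right) \left(C + Y\right)$)
$b{\left(z \right)} = -3 - 3 z$ ($b{\left(z \right)} = 3 \left(- (z + 1)\right) = 3 \left(- (1 + z)\right) = 3 \left(-1 - z\right) = -3 - 3 z$)
$32 \left(-59\right) + b{\left(H{\left(5 + 3,0 \right)} \right)} = 32 \left(-59\right) - \left(3 + 3 \left(0 + \left(5 + 3\right) + 0^{2} + 0 \left(5 + 3\right)\right)\right) = -1888 - \left(3 + 3 \left(0 + 8 + 0 + 0 \cdot 8\right)\right) = -1888 - \left(3 + 3 \left(0 + 8 + 0 + 0\right)\right) = -1888 - 27 = -1915$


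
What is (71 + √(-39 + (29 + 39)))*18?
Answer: 1278 + 18*√29 ≈ 1374.9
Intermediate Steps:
(71 + √(-39 + (29 + 39)))*18 = (71 + √(-39 + 68))*18 = (71 + √29)*18 = 1278 + 18*√29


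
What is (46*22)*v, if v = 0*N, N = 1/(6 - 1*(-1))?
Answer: 0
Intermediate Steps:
N = ⅐ (N = 1/(6 + 1) = 1/7 = ⅐ ≈ 0.14286)
v = 0 (v = 0*(⅐) = 0)
(46*22)*v = (46*22)*0 = 1012*0 = 0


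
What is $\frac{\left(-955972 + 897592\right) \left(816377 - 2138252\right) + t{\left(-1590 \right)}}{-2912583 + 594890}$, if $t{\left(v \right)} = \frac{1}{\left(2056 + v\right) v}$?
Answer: $- \frac{57179127048749999}{1717271451420} \approx -33297.0$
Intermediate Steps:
$t{\left(v \right)} = \frac{1}{v \left(2056 + v\right)}$
$\frac{\left(-955972 + 897592\right) \left(816377 - 2138252\right) + t{\left(-1590 \right)}}{-2912583 + 594890} = \frac{\left(-955972 + 897592\right) \left(816377 - 2138252\right) + \frac{1}{\left(-1590\right) \left(2056 - 1590\right)}}{-2912583 + 594890} = \frac{\left(-58380\right) \left(-1321875\right) - \frac{1}{1590 \cdot 466}}{-2317693} = \left(77171062500 - \frac{1}{740940}\right) \left(- \frac{1}{2317693}\right) = \frac{57179127048749999}{740940} \left(- \frac{1}{2317693}\right) = - \frac{57179127048749999}{1717271451420}$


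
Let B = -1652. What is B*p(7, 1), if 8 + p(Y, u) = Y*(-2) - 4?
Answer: 42952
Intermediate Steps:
p(Y, u) = -12 - 2*Y (p(Y, u) = -8 + (Y*(-2) - 4) = -8 + (-2*Y - 4) = -8 + (-4 - 2*Y) = -12 - 2*Y)
B*p(7, 1) = -1652*(-12 - 2*7) = -1652*(-12 - 14) = -1652*(-26) = 42952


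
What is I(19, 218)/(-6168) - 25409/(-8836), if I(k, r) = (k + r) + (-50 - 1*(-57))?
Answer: 19320841/6812556 ≈ 2.8361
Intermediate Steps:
I(k, r) = 7 + k + r (I(k, r) = (k + r) + (-50 + 57) = (k + r) + 7 = 7 + k + r)
I(19, 218)/(-6168) - 25409/(-8836) = (7 + 19 + 218)/(-6168) - 25409/(-8836) = 244*(-1/6168) - 25409*(-1/8836) = -61/1542 + 25409/8836 = 19320841/6812556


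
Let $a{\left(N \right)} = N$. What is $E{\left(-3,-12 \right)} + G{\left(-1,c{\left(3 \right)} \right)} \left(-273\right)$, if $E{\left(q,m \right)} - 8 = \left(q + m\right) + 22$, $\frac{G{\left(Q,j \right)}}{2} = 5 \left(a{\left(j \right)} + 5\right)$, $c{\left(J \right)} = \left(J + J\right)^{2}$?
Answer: $-111915$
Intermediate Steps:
$c{\left(J \right)} = 4 J^{2}$ ($c{\left(J \right)} = \left(2 J\right)^{2} = 4 J^{2}$)
$G{\left(Q,j \right)} = 50 + 10 j$ ($G{\left(Q,j \right)} = 2 \cdot 5 \left(j + 5\right) = 2 \cdot 5 \left(5 + j\right) = 2 \left(25 + 5 j\right) = 50 + 10 j$)
$E{\left(q,m \right)} = 30 + m + q$ ($E{\left(q,m \right)} = 8 + \left(\left(q + m\right) + 22\right) = 8 + \left(\left(m + q\right) + 22\right) = 8 + \left(22 + m + q\right) = 30 + m + q$)
$E{\left(-3,-12 \right)} + G{\left(-1,c{\left(3 \right)} \right)} \left(-273\right) = \left(30 - 12 - 3\right) + \left(50 + 10 \cdot 4 \cdot 3^{2}\right) \left(-273\right) = 15 + \left(50 + 10 \cdot 4 \cdot 9\right) \left(-273\right) = 15 + \left(50 + 10 \cdot 36\right) \left(-273\right) = 15 + \left(50 + 360\right) \left(-273\right) = 15 + 410 \left(-273\right) = 15 - 111930 = -111915$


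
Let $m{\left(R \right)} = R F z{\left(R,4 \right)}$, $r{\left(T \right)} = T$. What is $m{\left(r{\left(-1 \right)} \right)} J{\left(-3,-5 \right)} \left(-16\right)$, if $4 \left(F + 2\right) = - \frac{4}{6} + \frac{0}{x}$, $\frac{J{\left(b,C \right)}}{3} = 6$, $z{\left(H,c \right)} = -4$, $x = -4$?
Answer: $2496$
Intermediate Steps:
$J{\left(b,C \right)} = 18$ ($J{\left(b,C \right)} = 3 \cdot 6 = 18$)
$F = - \frac{13}{6}$ ($F = -2 + \frac{- \frac{4}{6} + \frac{0}{-4}}{4} = -2 + \frac{\left(-4\right) \frac{1}{6} + 0 \left(- \frac{1}{4}\right)}{4} = -2 + \frac{- \frac{2}{3} + 0}{4} = -2 + \frac{1}{4} \left(- \frac{2}{3}\right) = -2 - \frac{1}{6} = - \frac{13}{6} \approx -2.1667$)
$m{\left(R \right)} = \frac{26 R}{3}$ ($m{\left(R \right)} = R \left(- \frac{13}{6}\right) \left(-4\right) = - \frac{13 R}{6} \left(-4\right) = \frac{26 R}{3}$)
$m{\left(r{\left(-1 \right)} \right)} J{\left(-3,-5 \right)} \left(-16\right) = \frac{26}{3} \left(-1\right) 18 \left(-16\right) = \left(- \frac{26}{3}\right) \left(-288\right) = 2496$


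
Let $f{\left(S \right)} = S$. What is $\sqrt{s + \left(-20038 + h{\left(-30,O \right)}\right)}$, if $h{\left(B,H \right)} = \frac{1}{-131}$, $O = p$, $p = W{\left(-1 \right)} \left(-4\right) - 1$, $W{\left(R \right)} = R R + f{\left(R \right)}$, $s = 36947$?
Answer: $\frac{\sqrt{290175218}}{131} \approx 130.03$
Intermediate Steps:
$W{\left(R \right)} = R + R^{2}$ ($W{\left(R \right)} = R R + R = R^{2} + R = R + R^{2}$)
$p = -1$ ($p = - (1 - 1) \left(-4\right) - 1 = \left(-1\right) 0 \left(-4\right) - 1 = 0 \left(-4\right) - 1 = 0 - 1 = -1$)
$O = -1$
$h{\left(B,H \right)} = - \frac{1}{131}$
$\sqrt{s + \left(-20038 + h{\left(-30,O \right)}\right)} = \sqrt{36947 - \frac{2624979}{131}} = \sqrt{\frac{2215078}{131}} = \frac{\sqrt{290175218}}{131}$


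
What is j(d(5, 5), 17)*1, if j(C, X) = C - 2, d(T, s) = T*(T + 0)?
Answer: 23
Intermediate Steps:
d(T, s) = T² (d(T, s) = T*T = T²)
j(C, X) = -2 + C
j(d(5, 5), 17)*1 = (-2 + 5²)*1 = (-2 + 25)*1 = 23*1 = 23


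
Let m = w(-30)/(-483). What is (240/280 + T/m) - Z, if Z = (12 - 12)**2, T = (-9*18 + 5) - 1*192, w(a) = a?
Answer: -393263/70 ≈ -5618.0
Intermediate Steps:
m = 10/161 (m = -30/(-483) = -30*(-1/483) = 10/161 ≈ 0.062112)
T = -349 (T = (-162 + 5) - 192 = -157 - 192 = -349)
Z = 0 (Z = 0**2 = 0)
(240/280 + T/m) - Z = (240/280 - 349/10/161) - 1*0 = (240*(1/280) - 349*161/10) + 0 = (6/7 - 56189/10) + 0 = -393263/70 + 0 = -393263/70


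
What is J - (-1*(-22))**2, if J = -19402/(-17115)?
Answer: -8264258/17115 ≈ -482.87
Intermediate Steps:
J = 19402/17115 (J = -19402*(-1/17115) = 19402/17115 ≈ 1.1336)
J - (-1*(-22))**2 = 19402/17115 - (-1*(-22))**2 = 19402/17115 - 1*22**2 = 19402/17115 - 1*484 = 19402/17115 - 484 = -8264258/17115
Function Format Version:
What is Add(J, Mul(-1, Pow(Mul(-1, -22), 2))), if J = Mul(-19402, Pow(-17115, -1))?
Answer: Rational(-8264258, 17115) ≈ -482.87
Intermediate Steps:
J = Rational(19402, 17115) (J = Mul(-19402, Rational(-1, 17115)) = Rational(19402, 17115) ≈ 1.1336)
Add(J, Mul(-1, Pow(Mul(-1, -22), 2))) = Add(Rational(19402, 17115), Mul(-1, Pow(Mul(-1, -22), 2))) = Add(Rational(19402, 17115), Mul(-1, Pow(22, 2))) = Add(Rational(19402, 17115), Mul(-1, 484)) = Add(Rational(19402, 17115), -484) = Rational(-8264258, 17115)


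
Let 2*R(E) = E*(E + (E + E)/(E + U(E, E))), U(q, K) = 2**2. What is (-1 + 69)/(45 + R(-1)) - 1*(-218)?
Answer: 60358/275 ≈ 219.48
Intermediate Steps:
U(q, K) = 4
R(E) = E*(E + 2*E/(4 + E))/2 (R(E) = (E*(E + (E + E)/(E + 4)))/2 = (E*(E + (2*E)/(4 + E)))/2 = (E*(E + 2*E/(4 + E)))/2 = E*(E + 2*E/(4 + E))/2)
(-1 + 69)/(45 + R(-1)) - 1*(-218) = (-1 + 69)/(45 + (1/2)*(-1)**2*(6 - 1)/(4 - 1)) - 1*(-218) = 68/(45 + (1/2)*1*5/3) + 218 = 68/(45 + (1/2)*1*(1/3)*5) + 218 = 68/(45 + 5/6) + 218 = 68/(275/6) + 218 = 68*(6/275) + 218 = 408/275 + 218 = 60358/275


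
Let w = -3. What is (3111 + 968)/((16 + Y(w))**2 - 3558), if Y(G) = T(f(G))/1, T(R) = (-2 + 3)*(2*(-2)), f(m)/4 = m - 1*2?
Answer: -4079/3414 ≈ -1.1948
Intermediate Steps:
f(m) = -8 + 4*m (f(m) = 4*(m - 1*2) = 4*(m - 2) = 4*(-2 + m) = -8 + 4*m)
T(R) = -4 (T(R) = 1*(-4) = -4)
Y(G) = -4 (Y(G) = -4/1 = -4*1 = -4)
(3111 + 968)/((16 + Y(w))**2 - 3558) = (3111 + 968)/((16 - 4)**2 - 3558) = 4079/(12**2 - 3558) = 4079/(144 - 3558) = 4079/(-3414) = 4079*(-1/3414) = -4079/3414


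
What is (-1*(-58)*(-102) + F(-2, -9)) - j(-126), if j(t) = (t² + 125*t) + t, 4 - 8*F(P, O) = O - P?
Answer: -47317/8 ≈ -5914.6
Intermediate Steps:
F(P, O) = ½ - O/8 + P/8 (F(P, O) = ½ - (O - P)/8 = ½ + (-O/8 + P/8) = ½ - O/8 + P/8)
j(t) = t² + 126*t
(-1*(-58)*(-102) + F(-2, -9)) - j(-126) = (-1*(-58)*(-102) + (½ - ⅛*(-9) + (⅛)*(-2))) - (-126)*(126 - 126) = (58*(-102) + (½ + 9/8 - ¼)) - (-126)*0 = (-5916 + 11/8) - 1*0 = -47317/8 + 0 = -47317/8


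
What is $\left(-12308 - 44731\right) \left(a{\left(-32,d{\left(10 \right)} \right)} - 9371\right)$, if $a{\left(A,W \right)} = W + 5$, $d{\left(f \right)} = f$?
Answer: $533656884$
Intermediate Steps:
$a{\left(A,W \right)} = 5 + W$
$\left(-12308 - 44731\right) \left(a{\left(-32,d{\left(10 \right)} \right)} - 9371\right) = \left(-12308 - 44731\right) \left(\left(5 + 10\right) - 9371\right) = - 57039 \left(15 - 9371\right) = \left(-57039\right) \left(-9356\right) = 533656884$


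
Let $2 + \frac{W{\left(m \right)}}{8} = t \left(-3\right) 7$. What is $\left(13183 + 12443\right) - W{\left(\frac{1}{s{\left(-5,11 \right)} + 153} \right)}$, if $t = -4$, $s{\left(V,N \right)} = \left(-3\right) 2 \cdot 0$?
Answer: $24970$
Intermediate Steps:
$s{\left(V,N \right)} = 0$ ($s{\left(V,N \right)} = \left(-6\right) 0 = 0$)
$W{\left(m \right)} = 656$ ($W{\left(m \right)} = -16 + 8 \left(-4\right) \left(-3\right) 7 = -16 + 8 \cdot 12 \cdot 7 = -16 + 8 \cdot 84 = -16 + 672 = 656$)
$\left(13183 + 12443\right) - W{\left(\frac{1}{s{\left(-5,11 \right)} + 153} \right)} = \left(13183 + 12443\right) - 656 = 25626 - 656 = 24970$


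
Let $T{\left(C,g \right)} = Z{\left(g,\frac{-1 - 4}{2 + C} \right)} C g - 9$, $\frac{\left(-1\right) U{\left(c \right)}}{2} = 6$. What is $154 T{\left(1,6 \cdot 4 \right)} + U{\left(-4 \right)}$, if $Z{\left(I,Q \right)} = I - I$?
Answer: $-1398$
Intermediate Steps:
$Z{\left(I,Q \right)} = 0$
$U{\left(c \right)} = -12$ ($U{\left(c \right)} = \left(-2\right) 6 = -12$)
$T{\left(C,g \right)} = -9$ ($T{\left(C,g \right)} = 0 C g - 9 = 0 g - 9 = 0 - 9 = -9$)
$154 T{\left(1,6 \cdot 4 \right)} + U{\left(-4 \right)} = 154 \left(-9\right) - 12 = -1386 - 12 = -1398$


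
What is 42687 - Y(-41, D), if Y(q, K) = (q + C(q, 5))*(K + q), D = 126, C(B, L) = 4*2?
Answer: 45492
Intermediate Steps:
C(B, L) = 8
Y(q, K) = (8 + q)*(K + q) (Y(q, K) = (q + 8)*(K + q) = (8 + q)*(K + q))
42687 - Y(-41, D) = 42687 - ((-41)² + 8*126 + 8*(-41) + 126*(-41)) = 42687 - (1681 + 1008 - 328 - 5166) = 42687 - 1*(-2805) = 42687 + 2805 = 45492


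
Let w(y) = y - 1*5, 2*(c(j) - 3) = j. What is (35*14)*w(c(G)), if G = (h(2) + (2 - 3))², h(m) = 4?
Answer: 1225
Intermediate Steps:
G = 9 (G = (4 + (2 - 3))² = (4 - 1)² = 3² = 9)
c(j) = 3 + j/2
w(y) = -5 + y (w(y) = y - 5 = -5 + y)
(35*14)*w(c(G)) = (35*14)*(-5 + (3 + (½)*9)) = 490*(-5 + (3 + 9/2)) = 490*(-5 + 15/2) = 490*(5/2) = 1225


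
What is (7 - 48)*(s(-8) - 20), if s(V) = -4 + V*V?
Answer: -1640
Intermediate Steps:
s(V) = -4 + V²
(7 - 48)*(s(-8) - 20) = (7 - 48)*((-4 + (-8)²) - 20) = -41*((-4 + 64) - 20) = -41*(60 - 20) = -41*40 = -1640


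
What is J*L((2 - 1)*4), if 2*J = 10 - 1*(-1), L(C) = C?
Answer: 22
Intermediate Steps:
J = 11/2 (J = (10 - 1*(-1))/2 = (10 + 1)/2 = (½)*11 = 11/2 ≈ 5.5000)
J*L((2 - 1)*4) = 11*((2 - 1)*4)/2 = 11*(1*4)/2 = (11/2)*4 = 22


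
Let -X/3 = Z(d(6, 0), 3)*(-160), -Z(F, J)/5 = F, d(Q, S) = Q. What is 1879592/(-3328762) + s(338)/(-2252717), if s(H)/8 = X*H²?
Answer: 21902649455027068/3749379373177 ≈ 5841.7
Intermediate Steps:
Z(F, J) = -5*F
X = -14400 (X = -3*(-5*6)*(-160) = -(-90)*(-160) = -3*4800 = -14400)
s(H) = -115200*H² (s(H) = 8*(-14400*H²) = -115200*H²)
1879592/(-3328762) + s(338)/(-2252717) = 1879592/(-3328762) - 115200*338²/(-2252717) = 1879592*(-1/3328762) - 115200*114244*(-1/2252717) = -939796/1664381 - 13160908800*(-1/2252717) = -939796/1664381 + 13160908800/2252717 = 21902649455027068/3749379373177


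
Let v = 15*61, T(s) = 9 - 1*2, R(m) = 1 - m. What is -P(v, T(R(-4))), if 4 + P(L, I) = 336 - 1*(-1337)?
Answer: -1669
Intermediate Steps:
T(s) = 7 (T(s) = 9 - 2 = 7)
v = 915
P(L, I) = 1669 (P(L, I) = -4 + (336 - 1*(-1337)) = -4 + (336 + 1337) = -4 + 1673 = 1669)
-P(v, T(R(-4))) = -1*1669 = -1669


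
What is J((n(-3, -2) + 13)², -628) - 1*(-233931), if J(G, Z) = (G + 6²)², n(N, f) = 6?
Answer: 391540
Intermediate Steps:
J(G, Z) = (36 + G)² (J(G, Z) = (G + 36)² = (36 + G)²)
J((n(-3, -2) + 13)², -628) - 1*(-233931) = (36 + (6 + 13)²)² - 1*(-233931) = (36 + 19²)² + 233931 = (36 + 361)² + 233931 = 397² + 233931 = 157609 + 233931 = 391540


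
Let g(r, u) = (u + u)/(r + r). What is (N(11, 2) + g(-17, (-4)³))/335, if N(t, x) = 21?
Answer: 421/5695 ≈ 0.073925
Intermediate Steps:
g(r, u) = u/r (g(r, u) = (2*u)/((2*r)) = (2*u)*(1/(2*r)) = u/r)
(N(11, 2) + g(-17, (-4)³))/335 = (21 + (-4)³/(-17))/335 = (21 - 64*(-1/17))*(1/335) = (21 + 64/17)*(1/335) = (421/17)*(1/335) = 421/5695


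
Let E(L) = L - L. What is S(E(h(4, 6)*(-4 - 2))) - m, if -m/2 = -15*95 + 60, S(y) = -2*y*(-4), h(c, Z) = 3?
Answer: -2730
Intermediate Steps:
E(L) = 0
S(y) = 8*y
m = 2730 (m = -2*(-15*95 + 60) = -2*(-1425 + 60) = -2*(-1365) = 2730)
S(E(h(4, 6)*(-4 - 2))) - m = 8*0 - 1*2730 = 0 - 2730 = -2730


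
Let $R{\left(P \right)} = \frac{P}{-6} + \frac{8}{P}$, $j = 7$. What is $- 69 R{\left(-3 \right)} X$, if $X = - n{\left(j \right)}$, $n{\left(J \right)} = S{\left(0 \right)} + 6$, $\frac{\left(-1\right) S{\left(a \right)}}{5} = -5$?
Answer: $- \frac{9269}{2} \approx -4634.5$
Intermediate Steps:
$S{\left(a \right)} = 25$ ($S{\left(a \right)} = \left(-5\right) \left(-5\right) = 25$)
$n{\left(J \right)} = 31$ ($n{\left(J \right)} = 25 + 6 = 31$)
$R{\left(P \right)} = \frac{8}{P} - \frac{P}{6}$ ($R{\left(P \right)} = P \left(- \frac{1}{6}\right) + \frac{8}{P} = - \frac{P}{6} + \frac{8}{P} = \frac{8}{P} - \frac{P}{6}$)
$X = -31$ ($X = \left(-1\right) 31 = -31$)
$- 69 R{\left(-3 \right)} X = - 69 \left(\frac{8}{-3} - - \frac{1}{2}\right) \left(-31\right) = - 69 \left(8 \left(- \frac{1}{3}\right) + \frac{1}{2}\right) \left(-31\right) = - 69 \left(- \frac{8}{3} + \frac{1}{2}\right) \left(-31\right) = \left(-69\right) \left(- \frac{13}{6}\right) \left(-31\right) = \frac{299}{2} \left(-31\right) = - \frac{9269}{2}$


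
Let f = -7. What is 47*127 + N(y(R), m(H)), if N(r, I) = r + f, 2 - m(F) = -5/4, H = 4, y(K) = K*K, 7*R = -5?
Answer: 292163/49 ≈ 5962.5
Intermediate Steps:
R = -5/7 (R = (⅐)*(-5) = -5/7 ≈ -0.71429)
y(K) = K²
m(F) = 13/4 (m(F) = 2 - (-5)/4 = 2 - 1*(-5/4) = 2 + 5/4 = 13/4)
N(r, I) = -7 + r (N(r, I) = r - 7 = -7 + r)
47*127 + N(y(R), m(H)) = 47*127 + (-7 + (-5/7)²) = 5969 + (-7 + 25/49) = 5969 - 318/49 = 292163/49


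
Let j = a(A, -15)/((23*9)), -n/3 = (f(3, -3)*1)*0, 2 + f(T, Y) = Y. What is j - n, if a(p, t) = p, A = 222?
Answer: 74/69 ≈ 1.0725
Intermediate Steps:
f(T, Y) = -2 + Y
n = 0 (n = -3*(-2 - 3)*1*0 = -3*(-5*1)*0 = -(-15)*0 = -3*0 = 0)
j = 74/69 (j = 222/((23*9)) = 222/207 = 222*(1/207) = 74/69 ≈ 1.0725)
j - n = 74/69 - 1*0 = 74/69 + 0 = 74/69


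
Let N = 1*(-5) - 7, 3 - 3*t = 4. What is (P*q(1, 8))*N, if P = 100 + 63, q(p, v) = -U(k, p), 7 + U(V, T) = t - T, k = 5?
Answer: -16300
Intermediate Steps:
t = -⅓ (t = 1 - ⅓*4 = 1 - 4/3 = -⅓ ≈ -0.33333)
U(V, T) = -22/3 - T (U(V, T) = -7 + (-⅓ - T) = -22/3 - T)
q(p, v) = 22/3 + p (q(p, v) = -(-22/3 - p) = 22/3 + p)
N = -12 (N = -5 - 7 = -12)
P = 163
(P*q(1, 8))*N = (163*(22/3 + 1))*(-12) = (163*(25/3))*(-12) = (4075/3)*(-12) = -16300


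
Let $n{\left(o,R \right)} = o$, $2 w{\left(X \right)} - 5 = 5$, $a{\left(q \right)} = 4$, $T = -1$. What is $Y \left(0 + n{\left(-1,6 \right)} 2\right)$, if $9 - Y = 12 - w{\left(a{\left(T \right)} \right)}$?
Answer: $-4$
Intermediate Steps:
$w{\left(X \right)} = 5$ ($w{\left(X \right)} = \frac{5}{2} + \frac{1}{2} \cdot 5 = \frac{5}{2} + \frac{5}{2} = 5$)
$Y = 2$ ($Y = 9 - \left(12 - 5\right) = 9 - 7 = 2$)
$Y \left(0 + n{\left(-1,6 \right)} 2\right) = 2 \left(0 - 2\right) = 2 \left(-2\right) = -4$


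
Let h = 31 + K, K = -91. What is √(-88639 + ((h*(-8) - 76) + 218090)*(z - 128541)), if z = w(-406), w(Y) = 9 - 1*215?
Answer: 3*I*√3125615073 ≈ 1.6772e+5*I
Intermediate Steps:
w(Y) = -206 (w(Y) = 9 - 215 = -206)
h = -60 (h = 31 - 91 = -60)
z = -206
√(-88639 + ((h*(-8) - 76) + 218090)*(z - 128541)) = √(-88639 + ((-60*(-8) - 76) + 218090)*(-206 - 128541)) = √(-88639 + ((480 - 76) + 218090)*(-128747)) = √(-88639 + (404 + 218090)*(-128747)) = √(-88639 + 218494*(-128747)) = √(-88639 - 28130447018) = √(-28130535657) = 3*I*√3125615073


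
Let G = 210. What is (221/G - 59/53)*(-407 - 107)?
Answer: 173989/5565 ≈ 31.265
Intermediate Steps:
(221/G - 59/53)*(-407 - 107) = (221/210 - 59/53)*(-407 - 107) = (221*(1/210) - 59*1/53)*(-514) = (221/210 - 59/53)*(-514) = -677/11130*(-514) = 173989/5565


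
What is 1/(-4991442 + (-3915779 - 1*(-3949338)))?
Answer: -1/4957883 ≈ -2.0170e-7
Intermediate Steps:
1/(-4991442 + (-3915779 - 1*(-3949338))) = 1/(-4991442 + (-3915779 + 3949338)) = 1/(-4991442 + 33559) = 1/(-4957883) = -1/4957883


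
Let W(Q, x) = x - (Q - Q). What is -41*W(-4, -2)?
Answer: 82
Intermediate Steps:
W(Q, x) = x (W(Q, x) = x - 1*0 = x + 0 = x)
-41*W(-4, -2) = -41*(-2) = 82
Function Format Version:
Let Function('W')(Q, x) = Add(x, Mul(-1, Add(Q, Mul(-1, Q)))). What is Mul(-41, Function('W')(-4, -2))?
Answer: 82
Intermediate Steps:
Function('W')(Q, x) = x (Function('W')(Q, x) = Add(x, Mul(-1, 0)) = Add(x, 0) = x)
Mul(-41, Function('W')(-4, -2)) = Mul(-41, -2) = 82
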